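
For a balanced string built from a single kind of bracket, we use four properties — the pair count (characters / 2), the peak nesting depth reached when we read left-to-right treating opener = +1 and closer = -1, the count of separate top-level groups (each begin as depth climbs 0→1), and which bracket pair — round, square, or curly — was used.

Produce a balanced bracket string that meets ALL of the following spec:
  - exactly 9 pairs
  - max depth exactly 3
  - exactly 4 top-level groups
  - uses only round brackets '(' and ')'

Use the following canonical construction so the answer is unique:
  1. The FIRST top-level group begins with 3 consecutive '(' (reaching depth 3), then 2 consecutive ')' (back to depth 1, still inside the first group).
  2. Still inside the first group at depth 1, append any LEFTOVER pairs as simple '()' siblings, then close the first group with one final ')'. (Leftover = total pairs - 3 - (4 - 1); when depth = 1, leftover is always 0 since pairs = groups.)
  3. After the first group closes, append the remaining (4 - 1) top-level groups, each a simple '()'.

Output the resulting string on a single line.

Spec: pairs=9 depth=3 groups=4
Leftover pairs = 9 - 3 - (4-1) = 3
First group: deep chain of depth 3 + 3 sibling pairs
Remaining 3 groups: simple '()' each

Answer: ((())()()())()()()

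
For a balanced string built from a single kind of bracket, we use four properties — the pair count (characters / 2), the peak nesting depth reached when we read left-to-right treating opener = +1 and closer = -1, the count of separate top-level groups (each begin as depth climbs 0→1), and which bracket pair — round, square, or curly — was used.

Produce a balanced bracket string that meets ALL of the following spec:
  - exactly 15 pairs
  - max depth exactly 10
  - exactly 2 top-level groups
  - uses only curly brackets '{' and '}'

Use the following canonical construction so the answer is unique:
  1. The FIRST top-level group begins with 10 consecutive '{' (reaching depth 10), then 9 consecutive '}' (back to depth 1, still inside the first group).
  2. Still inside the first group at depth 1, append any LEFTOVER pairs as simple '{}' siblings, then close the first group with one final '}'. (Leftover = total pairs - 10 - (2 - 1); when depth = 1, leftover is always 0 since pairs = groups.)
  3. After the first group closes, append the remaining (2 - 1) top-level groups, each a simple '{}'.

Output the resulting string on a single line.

Answer: {{{{{{{{{{}}}}}}}}}{}{}{}{}}{}

Derivation:
Spec: pairs=15 depth=10 groups=2
Leftover pairs = 15 - 10 - (2-1) = 4
First group: deep chain of depth 10 + 4 sibling pairs
Remaining 1 groups: simple '{}' each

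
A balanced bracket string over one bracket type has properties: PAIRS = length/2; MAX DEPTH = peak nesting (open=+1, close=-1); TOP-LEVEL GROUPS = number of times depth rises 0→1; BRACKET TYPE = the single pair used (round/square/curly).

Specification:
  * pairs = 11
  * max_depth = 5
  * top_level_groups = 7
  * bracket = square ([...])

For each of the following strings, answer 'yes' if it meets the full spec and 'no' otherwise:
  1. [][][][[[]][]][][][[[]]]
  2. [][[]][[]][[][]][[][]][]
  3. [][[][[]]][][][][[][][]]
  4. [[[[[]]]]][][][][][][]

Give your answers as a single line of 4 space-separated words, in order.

String 1 '[][][][[[]][]][][][[[]]]': depth seq [1 0 1 0 1 0 1 2 3 2 1 2 1 0 1 0 1 0 1 2 3 2 1 0]
  -> pairs=12 depth=3 groups=7 -> no
String 2 '[][[]][[]][[][]][[][]][]': depth seq [1 0 1 2 1 0 1 2 1 0 1 2 1 2 1 0 1 2 1 2 1 0 1 0]
  -> pairs=12 depth=2 groups=6 -> no
String 3 '[][[][[]]][][][][[][][]]': depth seq [1 0 1 2 1 2 3 2 1 0 1 0 1 0 1 0 1 2 1 2 1 2 1 0]
  -> pairs=12 depth=3 groups=6 -> no
String 4 '[[[[[]]]]][][][][][][]': depth seq [1 2 3 4 5 4 3 2 1 0 1 0 1 0 1 0 1 0 1 0 1 0]
  -> pairs=11 depth=5 groups=7 -> yes

Answer: no no no yes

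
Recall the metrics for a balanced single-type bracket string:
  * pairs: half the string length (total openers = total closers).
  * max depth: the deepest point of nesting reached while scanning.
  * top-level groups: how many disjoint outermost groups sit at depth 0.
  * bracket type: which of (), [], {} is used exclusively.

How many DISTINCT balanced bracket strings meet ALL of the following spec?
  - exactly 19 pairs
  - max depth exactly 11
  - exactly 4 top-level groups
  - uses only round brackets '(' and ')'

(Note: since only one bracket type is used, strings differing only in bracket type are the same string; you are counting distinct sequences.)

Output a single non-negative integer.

Spec: pairs=19 depth=11 groups=4
Count(depth <= 11) = 218226976
Count(depth <= 10) = 217705312
Count(depth == 11) = 218226976 - 217705312 = 521664

Answer: 521664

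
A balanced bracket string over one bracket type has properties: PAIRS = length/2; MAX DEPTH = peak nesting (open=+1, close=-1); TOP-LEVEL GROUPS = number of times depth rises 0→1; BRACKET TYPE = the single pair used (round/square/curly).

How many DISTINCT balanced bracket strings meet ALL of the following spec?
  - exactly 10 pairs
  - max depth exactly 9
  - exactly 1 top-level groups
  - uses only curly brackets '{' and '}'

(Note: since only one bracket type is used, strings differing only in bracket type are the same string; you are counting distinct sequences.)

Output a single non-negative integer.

Spec: pairs=10 depth=9 groups=1
Count(depth <= 9) = 4861
Count(depth <= 8) = 4846
Count(depth == 9) = 4861 - 4846 = 15

Answer: 15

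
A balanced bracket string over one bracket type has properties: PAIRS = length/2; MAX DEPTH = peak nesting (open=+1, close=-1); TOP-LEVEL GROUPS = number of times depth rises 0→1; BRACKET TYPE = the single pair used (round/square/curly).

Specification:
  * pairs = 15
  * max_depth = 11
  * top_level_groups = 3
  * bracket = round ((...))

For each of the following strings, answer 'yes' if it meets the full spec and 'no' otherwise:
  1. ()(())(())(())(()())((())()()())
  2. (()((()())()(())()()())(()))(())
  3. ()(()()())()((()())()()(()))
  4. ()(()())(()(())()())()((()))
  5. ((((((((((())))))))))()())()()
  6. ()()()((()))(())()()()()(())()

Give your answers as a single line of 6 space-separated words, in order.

Answer: no no no no yes no

Derivation:
String 1 '()(())(())(())(()())((())()()())': depth seq [1 0 1 2 1 0 1 2 1 0 1 2 1 0 1 2 1 2 1 0 1 2 3 2 1 2 1 2 1 2 1 0]
  -> pairs=16 depth=3 groups=6 -> no
String 2 '(()((()())()(())()()())(()))(())': depth seq [1 2 1 2 3 4 3 4 3 2 3 2 3 4 3 2 3 2 3 2 3 2 1 2 3 2 1 0 1 2 1 0]
  -> pairs=16 depth=4 groups=2 -> no
String 3 '()(()()())()((()())()()(()))': depth seq [1 0 1 2 1 2 1 2 1 0 1 0 1 2 3 2 3 2 1 2 1 2 1 2 3 2 1 0]
  -> pairs=14 depth=3 groups=4 -> no
String 4 '()(()())(()(())()())()((()))': depth seq [1 0 1 2 1 2 1 0 1 2 1 2 3 2 1 2 1 2 1 0 1 0 1 2 3 2 1 0]
  -> pairs=14 depth=3 groups=5 -> no
String 5 '((((((((((())))))))))()())()()': depth seq [1 2 3 4 5 6 7 8 9 10 11 10 9 8 7 6 5 4 3 2 1 2 1 2 1 0 1 0 1 0]
  -> pairs=15 depth=11 groups=3 -> yes
String 6 '()()()((()))(())()()()()(())()': depth seq [1 0 1 0 1 0 1 2 3 2 1 0 1 2 1 0 1 0 1 0 1 0 1 0 1 2 1 0 1 0]
  -> pairs=15 depth=3 groups=11 -> no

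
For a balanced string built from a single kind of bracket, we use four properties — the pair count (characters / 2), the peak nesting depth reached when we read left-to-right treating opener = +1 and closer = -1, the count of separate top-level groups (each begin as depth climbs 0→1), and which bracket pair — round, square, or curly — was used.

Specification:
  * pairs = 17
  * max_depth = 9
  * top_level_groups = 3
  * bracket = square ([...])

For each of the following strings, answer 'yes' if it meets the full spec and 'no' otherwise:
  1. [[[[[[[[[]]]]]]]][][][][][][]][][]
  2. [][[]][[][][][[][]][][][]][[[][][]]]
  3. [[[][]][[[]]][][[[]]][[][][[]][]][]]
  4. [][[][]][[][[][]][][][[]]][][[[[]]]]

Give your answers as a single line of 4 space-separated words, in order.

String 1 '[[[[[[[[[]]]]]]]][][][][][][]][][]': depth seq [1 2 3 4 5 6 7 8 9 8 7 6 5 4 3 2 1 2 1 2 1 2 1 2 1 2 1 2 1 0 1 0 1 0]
  -> pairs=17 depth=9 groups=3 -> yes
String 2 '[][[]][[][][][[][]][][][]][[[][][]]]': depth seq [1 0 1 2 1 0 1 2 1 2 1 2 1 2 3 2 3 2 1 2 1 2 1 2 1 0 1 2 3 2 3 2 3 2 1 0]
  -> pairs=18 depth=3 groups=4 -> no
String 3 '[[[][]][[[]]][][[[]]][[][][[]][]][]]': depth seq [1 2 3 2 3 2 1 2 3 4 3 2 1 2 1 2 3 4 3 2 1 2 3 2 3 2 3 4 3 2 3 2 1 2 1 0]
  -> pairs=18 depth=4 groups=1 -> no
String 4 '[][[][]][[][[][]][][][[]]][][[[[]]]]': depth seq [1 0 1 2 1 2 1 0 1 2 1 2 3 2 3 2 1 2 1 2 1 2 3 2 1 0 1 0 1 2 3 4 3 2 1 0]
  -> pairs=18 depth=4 groups=5 -> no

Answer: yes no no no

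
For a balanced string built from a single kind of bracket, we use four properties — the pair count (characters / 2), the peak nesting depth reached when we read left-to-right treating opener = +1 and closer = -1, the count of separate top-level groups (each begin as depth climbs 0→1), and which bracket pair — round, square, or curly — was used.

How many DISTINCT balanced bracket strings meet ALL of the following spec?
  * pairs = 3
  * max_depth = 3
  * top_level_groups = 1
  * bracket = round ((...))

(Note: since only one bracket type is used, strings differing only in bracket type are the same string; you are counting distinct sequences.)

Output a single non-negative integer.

Spec: pairs=3 depth=3 groups=1
Count(depth <= 3) = 2
Count(depth <= 2) = 1
Count(depth == 3) = 2 - 1 = 1

Answer: 1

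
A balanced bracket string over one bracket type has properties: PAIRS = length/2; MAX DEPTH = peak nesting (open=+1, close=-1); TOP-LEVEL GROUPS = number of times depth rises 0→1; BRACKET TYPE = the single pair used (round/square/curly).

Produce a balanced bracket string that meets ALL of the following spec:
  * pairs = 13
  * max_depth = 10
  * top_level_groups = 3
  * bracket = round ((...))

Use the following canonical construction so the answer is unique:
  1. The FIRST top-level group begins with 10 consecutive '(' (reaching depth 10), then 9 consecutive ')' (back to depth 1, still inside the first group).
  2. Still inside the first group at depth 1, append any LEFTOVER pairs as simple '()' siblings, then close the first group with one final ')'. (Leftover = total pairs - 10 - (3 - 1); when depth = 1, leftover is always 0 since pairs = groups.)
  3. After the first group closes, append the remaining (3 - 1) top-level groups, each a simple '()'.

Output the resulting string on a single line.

Spec: pairs=13 depth=10 groups=3
Leftover pairs = 13 - 10 - (3-1) = 1
First group: deep chain of depth 10 + 1 sibling pairs
Remaining 2 groups: simple '()' each

Answer: (((((((((()))))))))())()()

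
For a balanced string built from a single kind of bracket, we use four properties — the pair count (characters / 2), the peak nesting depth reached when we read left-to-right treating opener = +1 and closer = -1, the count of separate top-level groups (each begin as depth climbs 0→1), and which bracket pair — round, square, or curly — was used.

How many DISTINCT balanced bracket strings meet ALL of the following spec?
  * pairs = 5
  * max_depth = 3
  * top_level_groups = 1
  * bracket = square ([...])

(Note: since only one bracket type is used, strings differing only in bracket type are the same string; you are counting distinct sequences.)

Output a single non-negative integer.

Answer: 7

Derivation:
Spec: pairs=5 depth=3 groups=1
Count(depth <= 3) = 8
Count(depth <= 2) = 1
Count(depth == 3) = 8 - 1 = 7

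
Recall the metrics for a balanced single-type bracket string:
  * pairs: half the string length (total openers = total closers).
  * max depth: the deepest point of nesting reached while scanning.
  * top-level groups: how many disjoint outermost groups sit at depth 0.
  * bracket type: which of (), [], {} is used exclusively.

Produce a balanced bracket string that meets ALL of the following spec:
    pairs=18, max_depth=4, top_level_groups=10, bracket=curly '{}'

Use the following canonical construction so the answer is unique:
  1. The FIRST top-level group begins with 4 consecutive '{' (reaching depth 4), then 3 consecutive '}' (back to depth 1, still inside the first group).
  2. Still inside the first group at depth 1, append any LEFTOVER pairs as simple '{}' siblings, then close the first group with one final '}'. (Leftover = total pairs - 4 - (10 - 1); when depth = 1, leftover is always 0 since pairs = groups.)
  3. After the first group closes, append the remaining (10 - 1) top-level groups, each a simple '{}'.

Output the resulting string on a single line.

Spec: pairs=18 depth=4 groups=10
Leftover pairs = 18 - 4 - (10-1) = 5
First group: deep chain of depth 4 + 5 sibling pairs
Remaining 9 groups: simple '{}' each

Answer: {{{{}}}{}{}{}{}{}}{}{}{}{}{}{}{}{}{}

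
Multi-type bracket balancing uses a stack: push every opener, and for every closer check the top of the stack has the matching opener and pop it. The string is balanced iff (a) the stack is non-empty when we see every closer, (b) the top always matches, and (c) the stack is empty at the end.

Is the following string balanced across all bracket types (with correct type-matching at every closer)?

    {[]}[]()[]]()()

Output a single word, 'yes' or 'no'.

Answer: no

Derivation:
pos 0: push '{'; stack = {
pos 1: push '['; stack = {[
pos 2: ']' matches '['; pop; stack = {
pos 3: '}' matches '{'; pop; stack = (empty)
pos 4: push '['; stack = [
pos 5: ']' matches '['; pop; stack = (empty)
pos 6: push '('; stack = (
pos 7: ')' matches '('; pop; stack = (empty)
pos 8: push '['; stack = [
pos 9: ']' matches '['; pop; stack = (empty)
pos 10: saw closer ']' but stack is empty → INVALID
Verdict: unmatched closer ']' at position 10 → no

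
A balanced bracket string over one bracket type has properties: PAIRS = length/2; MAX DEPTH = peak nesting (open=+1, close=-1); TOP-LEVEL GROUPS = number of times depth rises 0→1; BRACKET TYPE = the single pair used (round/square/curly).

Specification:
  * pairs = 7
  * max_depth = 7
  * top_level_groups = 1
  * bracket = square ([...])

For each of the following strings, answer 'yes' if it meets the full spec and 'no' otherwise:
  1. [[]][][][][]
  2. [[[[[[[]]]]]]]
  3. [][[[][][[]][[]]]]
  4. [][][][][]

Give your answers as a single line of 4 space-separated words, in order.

Answer: no yes no no

Derivation:
String 1 '[[]][][][][]': depth seq [1 2 1 0 1 0 1 0 1 0 1 0]
  -> pairs=6 depth=2 groups=5 -> no
String 2 '[[[[[[[]]]]]]]': depth seq [1 2 3 4 5 6 7 6 5 4 3 2 1 0]
  -> pairs=7 depth=7 groups=1 -> yes
String 3 '[][[[][][[]][[]]]]': depth seq [1 0 1 2 3 2 3 2 3 4 3 2 3 4 3 2 1 0]
  -> pairs=9 depth=4 groups=2 -> no
String 4 '[][][][][]': depth seq [1 0 1 0 1 0 1 0 1 0]
  -> pairs=5 depth=1 groups=5 -> no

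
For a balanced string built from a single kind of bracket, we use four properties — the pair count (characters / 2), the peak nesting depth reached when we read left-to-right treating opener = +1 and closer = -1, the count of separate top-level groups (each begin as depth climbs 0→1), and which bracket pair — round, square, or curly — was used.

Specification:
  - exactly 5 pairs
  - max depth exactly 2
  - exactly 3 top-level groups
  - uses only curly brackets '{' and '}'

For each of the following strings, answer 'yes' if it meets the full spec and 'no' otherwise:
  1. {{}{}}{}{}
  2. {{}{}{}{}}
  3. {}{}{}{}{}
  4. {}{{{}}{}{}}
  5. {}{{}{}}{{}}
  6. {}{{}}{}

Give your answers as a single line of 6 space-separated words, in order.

String 1 '{{}{}}{}{}': depth seq [1 2 1 2 1 0 1 0 1 0]
  -> pairs=5 depth=2 groups=3 -> yes
String 2 '{{}{}{}{}}': depth seq [1 2 1 2 1 2 1 2 1 0]
  -> pairs=5 depth=2 groups=1 -> no
String 3 '{}{}{}{}{}': depth seq [1 0 1 0 1 0 1 0 1 0]
  -> pairs=5 depth=1 groups=5 -> no
String 4 '{}{{{}}{}{}}': depth seq [1 0 1 2 3 2 1 2 1 2 1 0]
  -> pairs=6 depth=3 groups=2 -> no
String 5 '{}{{}{}}{{}}': depth seq [1 0 1 2 1 2 1 0 1 2 1 0]
  -> pairs=6 depth=2 groups=3 -> no
String 6 '{}{{}}{}': depth seq [1 0 1 2 1 0 1 0]
  -> pairs=4 depth=2 groups=3 -> no

Answer: yes no no no no no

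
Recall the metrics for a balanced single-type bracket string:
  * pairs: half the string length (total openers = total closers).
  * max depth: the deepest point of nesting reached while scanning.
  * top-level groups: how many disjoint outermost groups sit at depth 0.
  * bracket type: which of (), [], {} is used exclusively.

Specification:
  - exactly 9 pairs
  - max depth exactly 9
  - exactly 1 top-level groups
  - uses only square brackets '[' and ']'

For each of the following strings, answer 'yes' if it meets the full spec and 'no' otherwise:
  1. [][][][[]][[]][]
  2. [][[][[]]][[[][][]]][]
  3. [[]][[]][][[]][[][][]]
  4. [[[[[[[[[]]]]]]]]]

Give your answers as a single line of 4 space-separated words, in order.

String 1 '[][][][[]][[]][]': depth seq [1 0 1 0 1 0 1 2 1 0 1 2 1 0 1 0]
  -> pairs=8 depth=2 groups=6 -> no
String 2 '[][[][[]]][[[][][]]][]': depth seq [1 0 1 2 1 2 3 2 1 0 1 2 3 2 3 2 3 2 1 0 1 0]
  -> pairs=11 depth=3 groups=4 -> no
String 3 '[[]][[]][][[]][[][][]]': depth seq [1 2 1 0 1 2 1 0 1 0 1 2 1 0 1 2 1 2 1 2 1 0]
  -> pairs=11 depth=2 groups=5 -> no
String 4 '[[[[[[[[[]]]]]]]]]': depth seq [1 2 3 4 5 6 7 8 9 8 7 6 5 4 3 2 1 0]
  -> pairs=9 depth=9 groups=1 -> yes

Answer: no no no yes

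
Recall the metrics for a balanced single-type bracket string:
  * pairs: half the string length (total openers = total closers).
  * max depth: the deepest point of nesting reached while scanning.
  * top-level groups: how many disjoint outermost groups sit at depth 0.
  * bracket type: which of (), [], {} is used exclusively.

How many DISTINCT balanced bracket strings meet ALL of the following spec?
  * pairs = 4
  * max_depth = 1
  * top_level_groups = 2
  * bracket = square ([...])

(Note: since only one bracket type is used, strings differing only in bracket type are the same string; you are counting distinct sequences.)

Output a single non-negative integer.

Spec: pairs=4 depth=1 groups=2
Count(depth <= 1) = 0
Count(depth <= 0) = 0
Count(depth == 1) = 0 - 0 = 0

Answer: 0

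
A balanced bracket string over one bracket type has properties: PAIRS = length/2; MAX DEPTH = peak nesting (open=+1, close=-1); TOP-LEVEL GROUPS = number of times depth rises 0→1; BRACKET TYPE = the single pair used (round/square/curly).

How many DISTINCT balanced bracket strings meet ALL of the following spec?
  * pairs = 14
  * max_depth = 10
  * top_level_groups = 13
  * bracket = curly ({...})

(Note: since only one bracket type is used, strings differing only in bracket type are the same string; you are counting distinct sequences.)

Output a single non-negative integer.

Answer: 0

Derivation:
Spec: pairs=14 depth=10 groups=13
Count(depth <= 10) = 13
Count(depth <= 9) = 13
Count(depth == 10) = 13 - 13 = 0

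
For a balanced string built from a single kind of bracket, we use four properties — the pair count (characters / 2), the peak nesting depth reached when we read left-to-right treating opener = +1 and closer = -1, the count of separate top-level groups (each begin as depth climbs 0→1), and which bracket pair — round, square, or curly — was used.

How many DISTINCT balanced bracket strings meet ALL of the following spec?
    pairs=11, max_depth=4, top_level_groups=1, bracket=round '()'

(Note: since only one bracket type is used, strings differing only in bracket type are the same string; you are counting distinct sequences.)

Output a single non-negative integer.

Spec: pairs=11 depth=4 groups=1
Count(depth <= 4) = 4181
Count(depth <= 3) = 512
Count(depth == 4) = 4181 - 512 = 3669

Answer: 3669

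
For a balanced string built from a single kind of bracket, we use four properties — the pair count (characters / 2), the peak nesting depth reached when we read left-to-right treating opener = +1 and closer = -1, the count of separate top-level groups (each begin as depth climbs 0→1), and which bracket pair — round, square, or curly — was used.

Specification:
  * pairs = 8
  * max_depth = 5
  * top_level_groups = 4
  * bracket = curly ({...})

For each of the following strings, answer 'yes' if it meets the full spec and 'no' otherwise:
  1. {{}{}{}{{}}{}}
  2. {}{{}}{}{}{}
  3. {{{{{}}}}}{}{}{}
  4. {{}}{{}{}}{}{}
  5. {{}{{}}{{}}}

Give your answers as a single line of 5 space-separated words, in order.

String 1 '{{}{}{}{{}}{}}': depth seq [1 2 1 2 1 2 1 2 3 2 1 2 1 0]
  -> pairs=7 depth=3 groups=1 -> no
String 2 '{}{{}}{}{}{}': depth seq [1 0 1 2 1 0 1 0 1 0 1 0]
  -> pairs=6 depth=2 groups=5 -> no
String 3 '{{{{{}}}}}{}{}{}': depth seq [1 2 3 4 5 4 3 2 1 0 1 0 1 0 1 0]
  -> pairs=8 depth=5 groups=4 -> yes
String 4 '{{}}{{}{}}{}{}': depth seq [1 2 1 0 1 2 1 2 1 0 1 0 1 0]
  -> pairs=7 depth=2 groups=4 -> no
String 5 '{{}{{}}{{}}}': depth seq [1 2 1 2 3 2 1 2 3 2 1 0]
  -> pairs=6 depth=3 groups=1 -> no

Answer: no no yes no no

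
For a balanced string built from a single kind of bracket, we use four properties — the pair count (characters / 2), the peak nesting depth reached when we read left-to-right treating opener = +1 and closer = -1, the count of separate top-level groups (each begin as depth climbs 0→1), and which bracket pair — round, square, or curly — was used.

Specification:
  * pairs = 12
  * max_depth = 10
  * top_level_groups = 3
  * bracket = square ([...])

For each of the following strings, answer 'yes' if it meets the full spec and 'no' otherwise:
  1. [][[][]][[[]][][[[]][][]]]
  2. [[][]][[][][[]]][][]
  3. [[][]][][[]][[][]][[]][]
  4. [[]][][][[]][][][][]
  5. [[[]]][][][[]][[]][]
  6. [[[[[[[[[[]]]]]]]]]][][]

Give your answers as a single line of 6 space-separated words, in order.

String 1 '[][[][]][[[]][][[[]][][]]]': depth seq [1 0 1 2 1 2 1 0 1 2 3 2 1 2 1 2 3 4 3 2 3 2 3 2 1 0]
  -> pairs=13 depth=4 groups=3 -> no
String 2 '[[][]][[][][[]]][][]': depth seq [1 2 1 2 1 0 1 2 1 2 1 2 3 2 1 0 1 0 1 0]
  -> pairs=10 depth=3 groups=4 -> no
String 3 '[[][]][][[]][[][]][[]][]': depth seq [1 2 1 2 1 0 1 0 1 2 1 0 1 2 1 2 1 0 1 2 1 0 1 0]
  -> pairs=12 depth=2 groups=6 -> no
String 4 '[[]][][][[]][][][][]': depth seq [1 2 1 0 1 0 1 0 1 2 1 0 1 0 1 0 1 0 1 0]
  -> pairs=10 depth=2 groups=8 -> no
String 5 '[[[]]][][][[]][[]][]': depth seq [1 2 3 2 1 0 1 0 1 0 1 2 1 0 1 2 1 0 1 0]
  -> pairs=10 depth=3 groups=6 -> no
String 6 '[[[[[[[[[[]]]]]]]]]][][]': depth seq [1 2 3 4 5 6 7 8 9 10 9 8 7 6 5 4 3 2 1 0 1 0 1 0]
  -> pairs=12 depth=10 groups=3 -> yes

Answer: no no no no no yes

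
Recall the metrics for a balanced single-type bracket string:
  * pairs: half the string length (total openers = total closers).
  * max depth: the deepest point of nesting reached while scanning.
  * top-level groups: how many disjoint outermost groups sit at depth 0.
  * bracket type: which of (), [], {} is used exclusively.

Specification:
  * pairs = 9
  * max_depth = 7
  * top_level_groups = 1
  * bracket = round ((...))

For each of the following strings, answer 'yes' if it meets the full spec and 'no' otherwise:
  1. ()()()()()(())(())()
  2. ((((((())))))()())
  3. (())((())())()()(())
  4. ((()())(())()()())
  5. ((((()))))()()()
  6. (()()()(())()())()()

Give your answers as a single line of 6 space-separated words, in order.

Answer: no yes no no no no

Derivation:
String 1 '()()()()()(())(())()': depth seq [1 0 1 0 1 0 1 0 1 0 1 2 1 0 1 2 1 0 1 0]
  -> pairs=10 depth=2 groups=8 -> no
String 2 '((((((())))))()())': depth seq [1 2 3 4 5 6 7 6 5 4 3 2 1 2 1 2 1 0]
  -> pairs=9 depth=7 groups=1 -> yes
String 3 '(())((())())()()(())': depth seq [1 2 1 0 1 2 3 2 1 2 1 0 1 0 1 0 1 2 1 0]
  -> pairs=10 depth=3 groups=5 -> no
String 4 '((()())(())()()())': depth seq [1 2 3 2 3 2 1 2 3 2 1 2 1 2 1 2 1 0]
  -> pairs=9 depth=3 groups=1 -> no
String 5 '((((()))))()()()': depth seq [1 2 3 4 5 4 3 2 1 0 1 0 1 0 1 0]
  -> pairs=8 depth=5 groups=4 -> no
String 6 '(()()()(())()())()()': depth seq [1 2 1 2 1 2 1 2 3 2 1 2 1 2 1 0 1 0 1 0]
  -> pairs=10 depth=3 groups=3 -> no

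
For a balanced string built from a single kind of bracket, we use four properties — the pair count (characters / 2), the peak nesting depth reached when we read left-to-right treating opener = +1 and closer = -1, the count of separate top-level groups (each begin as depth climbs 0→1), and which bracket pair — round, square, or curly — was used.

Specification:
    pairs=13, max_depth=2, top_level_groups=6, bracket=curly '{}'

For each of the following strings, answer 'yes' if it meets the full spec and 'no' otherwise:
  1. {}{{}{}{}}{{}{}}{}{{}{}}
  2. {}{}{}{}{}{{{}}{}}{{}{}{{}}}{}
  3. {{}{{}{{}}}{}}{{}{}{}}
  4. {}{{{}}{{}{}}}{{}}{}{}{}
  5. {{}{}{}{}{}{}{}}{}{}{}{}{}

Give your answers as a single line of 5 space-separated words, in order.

String 1 '{}{{}{}{}}{{}{}}{}{{}{}}': depth seq [1 0 1 2 1 2 1 2 1 0 1 2 1 2 1 0 1 0 1 2 1 2 1 0]
  -> pairs=12 depth=2 groups=5 -> no
String 2 '{}{}{}{}{}{{{}}{}}{{}{}{{}}}{}': depth seq [1 0 1 0 1 0 1 0 1 0 1 2 3 2 1 2 1 0 1 2 1 2 1 2 3 2 1 0 1 0]
  -> pairs=15 depth=3 groups=8 -> no
String 3 '{{}{{}{{}}}{}}{{}{}{}}': depth seq [1 2 1 2 3 2 3 4 3 2 1 2 1 0 1 2 1 2 1 2 1 0]
  -> pairs=11 depth=4 groups=2 -> no
String 4 '{}{{{}}{{}{}}}{{}}{}{}{}': depth seq [1 0 1 2 3 2 1 2 3 2 3 2 1 0 1 2 1 0 1 0 1 0 1 0]
  -> pairs=12 depth=3 groups=6 -> no
String 5 '{{}{}{}{}{}{}{}}{}{}{}{}{}': depth seq [1 2 1 2 1 2 1 2 1 2 1 2 1 2 1 0 1 0 1 0 1 0 1 0 1 0]
  -> pairs=13 depth=2 groups=6 -> yes

Answer: no no no no yes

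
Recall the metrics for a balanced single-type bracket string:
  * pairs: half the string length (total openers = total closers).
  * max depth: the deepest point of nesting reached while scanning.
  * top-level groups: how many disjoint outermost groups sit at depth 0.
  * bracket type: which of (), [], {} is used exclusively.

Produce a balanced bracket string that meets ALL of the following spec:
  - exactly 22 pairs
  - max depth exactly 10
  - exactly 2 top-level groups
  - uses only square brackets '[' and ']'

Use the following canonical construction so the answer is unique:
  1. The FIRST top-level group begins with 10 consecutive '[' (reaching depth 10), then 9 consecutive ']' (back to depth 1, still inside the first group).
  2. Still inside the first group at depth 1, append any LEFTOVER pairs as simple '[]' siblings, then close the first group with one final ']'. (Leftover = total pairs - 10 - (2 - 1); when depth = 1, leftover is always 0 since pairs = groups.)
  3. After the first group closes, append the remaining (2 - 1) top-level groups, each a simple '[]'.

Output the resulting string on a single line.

Spec: pairs=22 depth=10 groups=2
Leftover pairs = 22 - 10 - (2-1) = 11
First group: deep chain of depth 10 + 11 sibling pairs
Remaining 1 groups: simple '[]' each

Answer: [[[[[[[[[[]]]]]]]]][][][][][][][][][][][]][]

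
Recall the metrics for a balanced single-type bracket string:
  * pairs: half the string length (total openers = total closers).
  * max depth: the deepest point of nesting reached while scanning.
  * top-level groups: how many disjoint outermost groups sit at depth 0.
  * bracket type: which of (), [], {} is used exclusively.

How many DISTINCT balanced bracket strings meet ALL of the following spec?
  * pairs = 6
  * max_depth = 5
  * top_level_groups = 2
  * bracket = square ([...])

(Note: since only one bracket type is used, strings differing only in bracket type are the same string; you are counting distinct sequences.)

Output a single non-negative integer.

Spec: pairs=6 depth=5 groups=2
Count(depth <= 5) = 42
Count(depth <= 4) = 40
Count(depth == 5) = 42 - 40 = 2

Answer: 2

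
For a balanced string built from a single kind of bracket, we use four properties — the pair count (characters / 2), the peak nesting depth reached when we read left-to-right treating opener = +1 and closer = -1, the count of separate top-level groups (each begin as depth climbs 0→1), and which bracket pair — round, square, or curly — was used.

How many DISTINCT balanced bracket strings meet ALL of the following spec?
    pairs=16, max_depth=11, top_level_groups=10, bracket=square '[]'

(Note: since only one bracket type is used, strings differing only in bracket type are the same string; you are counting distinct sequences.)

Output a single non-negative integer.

Spec: pairs=16 depth=11 groups=10
Count(depth <= 11) = 33915
Count(depth <= 10) = 33915
Count(depth == 11) = 33915 - 33915 = 0

Answer: 0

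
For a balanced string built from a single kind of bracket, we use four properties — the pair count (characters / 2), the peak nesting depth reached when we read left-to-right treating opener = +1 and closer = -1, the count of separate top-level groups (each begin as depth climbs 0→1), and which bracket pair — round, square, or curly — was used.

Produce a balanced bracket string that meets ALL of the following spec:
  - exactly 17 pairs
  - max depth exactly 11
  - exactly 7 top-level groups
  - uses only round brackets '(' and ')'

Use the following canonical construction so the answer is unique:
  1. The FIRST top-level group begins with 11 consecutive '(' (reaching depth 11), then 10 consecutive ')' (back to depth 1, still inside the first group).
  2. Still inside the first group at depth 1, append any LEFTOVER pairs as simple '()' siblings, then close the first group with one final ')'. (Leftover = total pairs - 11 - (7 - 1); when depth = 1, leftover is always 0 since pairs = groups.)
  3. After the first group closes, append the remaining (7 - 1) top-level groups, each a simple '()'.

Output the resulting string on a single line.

Answer: ((((((((((()))))))))))()()()()()()

Derivation:
Spec: pairs=17 depth=11 groups=7
Leftover pairs = 17 - 11 - (7-1) = 0
First group: deep chain of depth 11 + 0 sibling pairs
Remaining 6 groups: simple '()' each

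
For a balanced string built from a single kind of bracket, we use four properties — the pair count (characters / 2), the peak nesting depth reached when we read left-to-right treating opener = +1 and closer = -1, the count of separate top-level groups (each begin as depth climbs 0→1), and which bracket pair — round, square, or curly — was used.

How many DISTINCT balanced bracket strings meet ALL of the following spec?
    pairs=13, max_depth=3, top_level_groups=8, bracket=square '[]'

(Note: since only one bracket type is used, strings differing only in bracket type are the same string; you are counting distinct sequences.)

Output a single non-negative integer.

Spec: pairs=13 depth=3 groups=8
Count(depth <= 3) = 2984
Count(depth <= 2) = 792
Count(depth == 3) = 2984 - 792 = 2192

Answer: 2192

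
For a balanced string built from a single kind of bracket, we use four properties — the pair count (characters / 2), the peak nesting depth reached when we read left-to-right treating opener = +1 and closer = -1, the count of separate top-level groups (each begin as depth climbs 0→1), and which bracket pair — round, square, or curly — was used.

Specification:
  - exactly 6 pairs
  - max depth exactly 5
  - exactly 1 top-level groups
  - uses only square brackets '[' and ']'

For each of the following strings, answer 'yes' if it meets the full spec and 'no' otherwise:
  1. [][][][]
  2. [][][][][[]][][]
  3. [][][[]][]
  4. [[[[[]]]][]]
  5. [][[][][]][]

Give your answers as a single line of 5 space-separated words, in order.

String 1 '[][][][]': depth seq [1 0 1 0 1 0 1 0]
  -> pairs=4 depth=1 groups=4 -> no
String 2 '[][][][][[]][][]': depth seq [1 0 1 0 1 0 1 0 1 2 1 0 1 0 1 0]
  -> pairs=8 depth=2 groups=7 -> no
String 3 '[][][[]][]': depth seq [1 0 1 0 1 2 1 0 1 0]
  -> pairs=5 depth=2 groups=4 -> no
String 4 '[[[[[]]]][]]': depth seq [1 2 3 4 5 4 3 2 1 2 1 0]
  -> pairs=6 depth=5 groups=1 -> yes
String 5 '[][[][][]][]': depth seq [1 0 1 2 1 2 1 2 1 0 1 0]
  -> pairs=6 depth=2 groups=3 -> no

Answer: no no no yes no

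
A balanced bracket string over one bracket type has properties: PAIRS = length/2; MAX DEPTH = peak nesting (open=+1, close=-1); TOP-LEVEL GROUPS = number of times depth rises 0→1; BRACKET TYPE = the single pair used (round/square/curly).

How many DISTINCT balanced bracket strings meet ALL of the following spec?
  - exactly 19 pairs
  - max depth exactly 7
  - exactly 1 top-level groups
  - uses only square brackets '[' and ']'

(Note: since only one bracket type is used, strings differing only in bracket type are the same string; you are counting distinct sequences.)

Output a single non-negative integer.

Spec: pairs=19 depth=7 groups=1
Count(depth <= 7) = 291057920
Count(depth <= 6) = 173118414
Count(depth == 7) = 291057920 - 173118414 = 117939506

Answer: 117939506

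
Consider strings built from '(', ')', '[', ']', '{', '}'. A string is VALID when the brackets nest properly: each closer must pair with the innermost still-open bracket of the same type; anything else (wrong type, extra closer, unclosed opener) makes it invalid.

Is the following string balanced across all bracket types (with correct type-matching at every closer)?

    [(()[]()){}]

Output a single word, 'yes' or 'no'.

pos 0: push '['; stack = [
pos 1: push '('; stack = [(
pos 2: push '('; stack = [((
pos 3: ')' matches '('; pop; stack = [(
pos 4: push '['; stack = [([
pos 5: ']' matches '['; pop; stack = [(
pos 6: push '('; stack = [((
pos 7: ')' matches '('; pop; stack = [(
pos 8: ')' matches '('; pop; stack = [
pos 9: push '{'; stack = [{
pos 10: '}' matches '{'; pop; stack = [
pos 11: ']' matches '['; pop; stack = (empty)
end: stack empty → VALID
Verdict: properly nested → yes

Answer: yes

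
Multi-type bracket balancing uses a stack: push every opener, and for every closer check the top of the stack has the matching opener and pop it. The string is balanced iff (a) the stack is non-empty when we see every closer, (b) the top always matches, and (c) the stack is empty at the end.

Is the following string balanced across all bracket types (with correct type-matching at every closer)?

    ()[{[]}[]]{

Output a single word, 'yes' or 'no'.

Answer: no

Derivation:
pos 0: push '('; stack = (
pos 1: ')' matches '('; pop; stack = (empty)
pos 2: push '['; stack = [
pos 3: push '{'; stack = [{
pos 4: push '['; stack = [{[
pos 5: ']' matches '['; pop; stack = [{
pos 6: '}' matches '{'; pop; stack = [
pos 7: push '['; stack = [[
pos 8: ']' matches '['; pop; stack = [
pos 9: ']' matches '['; pop; stack = (empty)
pos 10: push '{'; stack = {
end: stack still non-empty ({) → INVALID
Verdict: unclosed openers at end: { → no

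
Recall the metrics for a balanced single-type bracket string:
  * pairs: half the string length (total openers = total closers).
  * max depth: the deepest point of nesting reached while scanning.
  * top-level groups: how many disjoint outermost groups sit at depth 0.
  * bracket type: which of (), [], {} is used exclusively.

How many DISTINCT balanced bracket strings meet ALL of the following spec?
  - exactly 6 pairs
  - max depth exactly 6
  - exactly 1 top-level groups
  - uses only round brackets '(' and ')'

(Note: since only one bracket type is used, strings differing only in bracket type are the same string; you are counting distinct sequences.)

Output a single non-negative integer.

Spec: pairs=6 depth=6 groups=1
Count(depth <= 6) = 42
Count(depth <= 5) = 41
Count(depth == 6) = 42 - 41 = 1

Answer: 1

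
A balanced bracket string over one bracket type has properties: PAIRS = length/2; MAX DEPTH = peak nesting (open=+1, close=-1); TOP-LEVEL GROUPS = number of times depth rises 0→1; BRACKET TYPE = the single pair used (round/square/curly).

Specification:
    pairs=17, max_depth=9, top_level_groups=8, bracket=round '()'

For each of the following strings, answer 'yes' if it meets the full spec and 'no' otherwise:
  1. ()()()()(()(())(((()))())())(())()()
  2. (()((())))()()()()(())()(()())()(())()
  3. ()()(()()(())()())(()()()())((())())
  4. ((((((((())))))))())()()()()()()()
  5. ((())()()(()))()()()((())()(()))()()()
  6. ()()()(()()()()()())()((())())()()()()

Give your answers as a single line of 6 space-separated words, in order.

Answer: no no no yes no no

Derivation:
String 1 '()()()()(()(())(((()))())())(())()()': depth seq [1 0 1 0 1 0 1 0 1 2 1 2 3 2 1 2 3 4 5 4 3 2 3 2 1 2 1 0 1 2 1 0 1 0 1 0]
  -> pairs=18 depth=5 groups=8 -> no
String 2 '(()((())))()()()()(())()(()())()(())()': depth seq [1 2 1 2 3 4 3 2 1 0 1 0 1 0 1 0 1 0 1 2 1 0 1 0 1 2 1 2 1 0 1 0 1 2 1 0 1 0]
  -> pairs=19 depth=4 groups=11 -> no
String 3 '()()(()()(())()())(()()()())((())())': depth seq [1 0 1 0 1 2 1 2 1 2 3 2 1 2 1 2 1 0 1 2 1 2 1 2 1 2 1 0 1 2 3 2 1 2 1 0]
  -> pairs=18 depth=3 groups=5 -> no
String 4 '((((((((())))))))())()()()()()()()': depth seq [1 2 3 4 5 6 7 8 9 8 7 6 5 4 3 2 1 2 1 0 1 0 1 0 1 0 1 0 1 0 1 0 1 0]
  -> pairs=17 depth=9 groups=8 -> yes
String 5 '((())()()(()))()()()((())()(()))()()()': depth seq [1 2 3 2 1 2 1 2 1 2 3 2 1 0 1 0 1 0 1 0 1 2 3 2 1 2 1 2 3 2 1 0 1 0 1 0 1 0]
  -> pairs=19 depth=3 groups=8 -> no
String 6 '()()()(()()()()()())()((())())()()()()': depth seq [1 0 1 0 1 0 1 2 1 2 1 2 1 2 1 2 1 2 1 0 1 0 1 2 3 2 1 2 1 0 1 0 1 0 1 0 1 0]
  -> pairs=19 depth=3 groups=10 -> no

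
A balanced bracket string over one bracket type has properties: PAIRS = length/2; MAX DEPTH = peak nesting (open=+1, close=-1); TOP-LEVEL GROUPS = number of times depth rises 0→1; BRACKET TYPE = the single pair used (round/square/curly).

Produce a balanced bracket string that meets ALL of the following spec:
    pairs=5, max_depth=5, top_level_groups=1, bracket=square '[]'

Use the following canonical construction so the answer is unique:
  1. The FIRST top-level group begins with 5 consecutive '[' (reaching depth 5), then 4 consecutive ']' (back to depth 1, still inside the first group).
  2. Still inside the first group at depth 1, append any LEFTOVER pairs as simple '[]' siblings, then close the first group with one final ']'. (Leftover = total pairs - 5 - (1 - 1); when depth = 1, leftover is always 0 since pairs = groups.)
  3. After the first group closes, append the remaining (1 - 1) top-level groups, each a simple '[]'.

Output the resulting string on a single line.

Answer: [[[[[]]]]]

Derivation:
Spec: pairs=5 depth=5 groups=1
Leftover pairs = 5 - 5 - (1-1) = 0
First group: deep chain of depth 5 + 0 sibling pairs
Remaining 0 groups: simple '[]' each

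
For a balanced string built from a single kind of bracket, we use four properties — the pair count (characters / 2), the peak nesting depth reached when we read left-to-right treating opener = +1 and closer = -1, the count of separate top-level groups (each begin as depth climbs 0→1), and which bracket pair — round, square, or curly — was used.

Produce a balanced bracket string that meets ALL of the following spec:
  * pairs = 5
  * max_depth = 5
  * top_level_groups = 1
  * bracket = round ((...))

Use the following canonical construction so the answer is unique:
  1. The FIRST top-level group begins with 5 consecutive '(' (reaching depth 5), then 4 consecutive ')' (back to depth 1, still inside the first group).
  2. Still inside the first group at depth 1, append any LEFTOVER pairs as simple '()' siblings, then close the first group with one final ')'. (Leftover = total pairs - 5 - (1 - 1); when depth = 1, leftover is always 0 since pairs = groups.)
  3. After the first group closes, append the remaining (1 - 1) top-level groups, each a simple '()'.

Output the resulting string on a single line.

Answer: ((((()))))

Derivation:
Spec: pairs=5 depth=5 groups=1
Leftover pairs = 5 - 5 - (1-1) = 0
First group: deep chain of depth 5 + 0 sibling pairs
Remaining 0 groups: simple '()' each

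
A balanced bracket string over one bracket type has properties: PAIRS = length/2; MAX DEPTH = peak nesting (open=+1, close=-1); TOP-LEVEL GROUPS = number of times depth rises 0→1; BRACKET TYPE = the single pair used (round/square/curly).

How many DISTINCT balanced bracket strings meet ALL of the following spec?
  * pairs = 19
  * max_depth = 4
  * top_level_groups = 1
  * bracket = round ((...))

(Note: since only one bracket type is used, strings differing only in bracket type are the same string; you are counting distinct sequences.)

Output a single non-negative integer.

Spec: pairs=19 depth=4 groups=1
Count(depth <= 4) = 9227465
Count(depth <= 3) = 131072
Count(depth == 4) = 9227465 - 131072 = 9096393

Answer: 9096393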